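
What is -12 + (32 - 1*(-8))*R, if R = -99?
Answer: -3972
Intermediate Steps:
-12 + (32 - 1*(-8))*R = -12 + (32 - 1*(-8))*(-99) = -12 + (32 + 8)*(-99) = -12 + 40*(-99) = -12 - 3960 = -3972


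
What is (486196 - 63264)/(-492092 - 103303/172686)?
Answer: -73034435352/84977502415 ≈ -0.85946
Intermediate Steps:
(486196 - 63264)/(-492092 - 103303/172686) = 422932/(-492092 - 103303*1/172686) = 422932/(-492092 - 103303/172686) = 422932/(-84977502415/172686) = 422932*(-172686/84977502415) = -73034435352/84977502415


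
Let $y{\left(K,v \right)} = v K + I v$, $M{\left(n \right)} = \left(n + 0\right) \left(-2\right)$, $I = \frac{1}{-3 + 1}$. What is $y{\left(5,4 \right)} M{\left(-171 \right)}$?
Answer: $6156$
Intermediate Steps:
$I = - \frac{1}{2}$ ($I = \frac{1}{-2} = - \frac{1}{2} \approx -0.5$)
$M{\left(n \right)} = - 2 n$ ($M{\left(n \right)} = n \left(-2\right) = - 2 n$)
$y{\left(K,v \right)} = - \frac{v}{2} + K v$ ($y{\left(K,v \right)} = v K - \frac{v}{2} = K v - \frac{v}{2} = - \frac{v}{2} + K v$)
$y{\left(5,4 \right)} M{\left(-171 \right)} = 4 \left(- \frac{1}{2} + 5\right) \left(\left(-2\right) \left(-171\right)\right) = 4 \cdot \frac{9}{2} \cdot 342 = 18 \cdot 342 = 6156$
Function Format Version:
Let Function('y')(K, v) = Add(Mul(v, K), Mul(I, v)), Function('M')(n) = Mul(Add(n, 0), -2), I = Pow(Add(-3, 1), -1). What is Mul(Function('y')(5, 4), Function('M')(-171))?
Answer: 6156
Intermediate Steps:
I = Rational(-1, 2) (I = Pow(-2, -1) = Rational(-1, 2) ≈ -0.50000)
Function('M')(n) = Mul(-2, n) (Function('M')(n) = Mul(n, -2) = Mul(-2, n))
Function('y')(K, v) = Add(Mul(Rational(-1, 2), v), Mul(K, v)) (Function('y')(K, v) = Add(Mul(v, K), Mul(Rational(-1, 2), v)) = Add(Mul(K, v), Mul(Rational(-1, 2), v)) = Add(Mul(Rational(-1, 2), v), Mul(K, v)))
Mul(Function('y')(5, 4), Function('M')(-171)) = Mul(Mul(4, Add(Rational(-1, 2), 5)), Mul(-2, -171)) = Mul(Mul(4, Rational(9, 2)), 342) = Mul(18, 342) = 6156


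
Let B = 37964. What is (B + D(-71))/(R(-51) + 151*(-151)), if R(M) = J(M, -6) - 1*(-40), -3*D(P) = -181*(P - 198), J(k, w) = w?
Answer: -65203/68301 ≈ -0.95464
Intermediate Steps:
D(P) = -11946 + 181*P/3 (D(P) = -(-181)*(P - 198)/3 = -(-181)*(-198 + P)/3 = -(35838 - 181*P)/3 = -11946 + 181*P/3)
R(M) = 34 (R(M) = -6 - 1*(-40) = -6 + 40 = 34)
(B + D(-71))/(R(-51) + 151*(-151)) = (37964 + (-11946 + (181/3)*(-71)))/(34 + 151*(-151)) = (37964 + (-11946 - 12851/3))/(34 - 22801) = (37964 - 48689/3)/(-22767) = (65203/3)*(-1/22767) = -65203/68301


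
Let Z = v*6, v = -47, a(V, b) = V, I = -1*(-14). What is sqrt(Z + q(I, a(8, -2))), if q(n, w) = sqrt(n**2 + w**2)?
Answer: sqrt(-282 + 2*sqrt(65)) ≈ 16.306*I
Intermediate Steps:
I = 14
Z = -282 (Z = -47*6 = -282)
sqrt(Z + q(I, a(8, -2))) = sqrt(-282 + sqrt(14**2 + 8**2)) = sqrt(-282 + sqrt(196 + 64)) = sqrt(-282 + sqrt(260)) = sqrt(-282 + 2*sqrt(65))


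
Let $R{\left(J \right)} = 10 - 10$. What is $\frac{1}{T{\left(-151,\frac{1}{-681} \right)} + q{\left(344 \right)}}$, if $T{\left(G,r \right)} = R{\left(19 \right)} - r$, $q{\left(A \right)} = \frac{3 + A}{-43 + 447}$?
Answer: $\frac{275124}{236711} \approx 1.1623$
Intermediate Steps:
$R{\left(J \right)} = 0$ ($R{\left(J \right)} = 10 - 10 = 0$)
$q{\left(A \right)} = \frac{3}{404} + \frac{A}{404}$ ($q{\left(A \right)} = \frac{3 + A}{404} = \left(3 + A\right) \frac{1}{404} = \frac{3}{404} + \frac{A}{404}$)
$T{\left(G,r \right)} = - r$ ($T{\left(G,r \right)} = 0 - r = - r$)
$\frac{1}{T{\left(-151,\frac{1}{-681} \right)} + q{\left(344 \right)}} = \frac{1}{- \frac{1}{-681} + \left(\frac{3}{404} + \frac{1}{404} \cdot 344\right)} = \frac{1}{\left(-1\right) \left(- \frac{1}{681}\right) + \left(\frac{3}{404} + \frac{86}{101}\right)} = \frac{1}{\frac{1}{681} + \frac{347}{404}} = \frac{1}{\frac{236711}{275124}} = \frac{275124}{236711}$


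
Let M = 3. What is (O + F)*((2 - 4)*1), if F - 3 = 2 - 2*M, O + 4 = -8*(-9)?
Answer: -134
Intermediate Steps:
O = 68 (O = -4 - 8*(-9) = -4 + 72 = 68)
F = -1 (F = 3 + (2 - 2*3) = 3 + (2 - 6) = 3 - 4 = -1)
(O + F)*((2 - 4)*1) = (68 - 1)*((2 - 4)*1) = 67*(-2*1) = 67*(-2) = -134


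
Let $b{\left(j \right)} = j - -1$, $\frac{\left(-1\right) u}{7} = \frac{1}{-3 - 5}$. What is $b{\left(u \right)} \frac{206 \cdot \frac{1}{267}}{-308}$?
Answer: $- \frac{515}{109648} \approx -0.0046968$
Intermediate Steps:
$u = \frac{7}{8}$ ($u = - \frac{7}{-3 - 5} = - \frac{7}{-8} = \left(-7\right) \left(- \frac{1}{8}\right) = \frac{7}{8} \approx 0.875$)
$b{\left(j \right)} = 1 + j$ ($b{\left(j \right)} = j + 1 = 1 + j$)
$b{\left(u \right)} \frac{206 \cdot \frac{1}{267}}{-308} = \left(1 + \frac{7}{8}\right) \frac{206 \cdot \frac{1}{267}}{-308} = \frac{15 \cdot 206 \cdot \frac{1}{267} \left(- \frac{1}{308}\right)}{8} = \frac{15 \cdot \frac{206}{267} \left(- \frac{1}{308}\right)}{8} = \frac{15}{8} \left(- \frac{103}{41118}\right) = - \frac{515}{109648}$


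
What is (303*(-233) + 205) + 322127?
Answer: 251733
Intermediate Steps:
(303*(-233) + 205) + 322127 = (-70599 + 205) + 322127 = -70394 + 322127 = 251733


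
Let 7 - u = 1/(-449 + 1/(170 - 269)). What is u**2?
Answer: 96884655169/1975980304 ≈ 49.031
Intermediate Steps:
u = 311263/44452 (u = 7 - 1/(-449 + 1/(170 - 269)) = 7 - 1/(-449 + 1/(-99)) = 7 - 1/(-449 - 1/99) = 7 - 1/(-44452/99) = 7 - 1*(-99/44452) = 7 + 99/44452 = 311263/44452 ≈ 7.0022)
u**2 = (311263/44452)**2 = 96884655169/1975980304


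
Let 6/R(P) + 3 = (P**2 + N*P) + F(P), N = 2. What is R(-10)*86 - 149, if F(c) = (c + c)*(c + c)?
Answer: -23519/159 ≈ -147.92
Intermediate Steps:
F(c) = 4*c**2 (F(c) = (2*c)*(2*c) = 4*c**2)
R(P) = 6/(-3 + 2*P + 5*P**2) (R(P) = 6/(-3 + ((P**2 + 2*P) + 4*P**2)) = 6/(-3 + (2*P + 5*P**2)) = 6/(-3 + 2*P + 5*P**2))
R(-10)*86 - 149 = (6/(-3 + 2*(-10) + 5*(-10)**2))*86 - 149 = (6/(-3 - 20 + 5*100))*86 - 149 = (6/(-3 - 20 + 500))*86 - 149 = (6/477)*86 - 149 = (6*(1/477))*86 - 149 = (2/159)*86 - 149 = 172/159 - 149 = -23519/159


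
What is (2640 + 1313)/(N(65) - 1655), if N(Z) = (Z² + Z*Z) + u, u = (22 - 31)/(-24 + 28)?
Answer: 15812/27171 ≈ 0.58194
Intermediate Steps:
u = -9/4 ≈ -2.2500
N(Z) = -9/4 + 2*Z² (N(Z) = (Z² + Z*Z) - 9/4 = (Z² + Z²) - 9/4 = 2*Z² - 9/4 = -9/4 + 2*Z²)
(2640 + 1313)/(N(65) - 1655) = (2640 + 1313)/((-9/4 + 2*65²) - 1655) = 3953/((-9/4 + 2*4225) - 1655) = 3953/((-9/4 + 8450) - 1655) = 3953/(33791/4 - 1655) = 3953/(27171/4) = 3953*(4/27171) = 15812/27171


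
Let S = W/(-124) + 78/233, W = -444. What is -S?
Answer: -28281/7223 ≈ -3.9154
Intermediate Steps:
S = 28281/7223 (S = -444/(-124) + 78/233 = -444*(-1/124) + 78*(1/233) = 111/31 + 78/233 = 28281/7223 ≈ 3.9154)
-S = -1*28281/7223 = -28281/7223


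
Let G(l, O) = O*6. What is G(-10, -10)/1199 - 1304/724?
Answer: -401734/217019 ≈ -1.8511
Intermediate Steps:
G(l, O) = 6*O
G(-10, -10)/1199 - 1304/724 = (6*(-10))/1199 - 1304/724 = -60*1/1199 - 1304*1/724 = -60/1199 - 326/181 = -401734/217019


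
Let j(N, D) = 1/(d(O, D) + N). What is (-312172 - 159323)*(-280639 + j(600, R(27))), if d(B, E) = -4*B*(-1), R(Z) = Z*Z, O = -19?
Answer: 69335619428325/524 ≈ 1.3232e+11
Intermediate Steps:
R(Z) = Z**2
d(B, E) = 4*B
j(N, D) = 1/(-76 + N) (j(N, D) = 1/(4*(-19) + N) = 1/(-76 + N))
(-312172 - 159323)*(-280639 + j(600, R(27))) = (-312172 - 159323)*(-280639 + 1/(-76 + 600)) = -471495*(-280639 + 1/524) = -471495*(-147054835/524) = 69335619428325/524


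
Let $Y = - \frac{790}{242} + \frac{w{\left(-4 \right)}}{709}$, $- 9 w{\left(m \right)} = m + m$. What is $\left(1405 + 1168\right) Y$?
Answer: $- \frac{6482742971}{772101} \approx -8396.2$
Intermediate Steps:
$w{\left(m \right)} = - \frac{2 m}{9}$ ($w{\left(m \right)} = - \frac{m + m}{9} = - \frac{2 m}{9}$)
$Y = - \frac{2519527}{772101}$ ($Y = - \frac{790}{242} + \frac{\left(- \frac{2}{9}\right) \left(-4\right)}{709} = \left(-790\right) \frac{1}{242} + \frac{8}{9} \cdot \frac{1}{709} = - \frac{395}{121} + \frac{8}{6381} = - \frac{2519527}{772101} \approx -3.2632$)
$\left(1405 + 1168\right) Y = \left(1405 + 1168\right) \left(- \frac{2519527}{772101}\right) = 2573 \left(- \frac{2519527}{772101}\right) = - \frac{6482742971}{772101}$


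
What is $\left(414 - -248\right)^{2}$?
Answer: $438244$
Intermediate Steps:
$\left(414 - -248\right)^{2} = \left(414 + 248\right)^{2} = 662^{2} = 438244$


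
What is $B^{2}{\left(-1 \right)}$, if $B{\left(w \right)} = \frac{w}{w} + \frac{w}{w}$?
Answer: $4$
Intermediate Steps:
$B{\left(w \right)} = 2$ ($B{\left(w \right)} = 1 + 1 = 2$)
$B^{2}{\left(-1 \right)} = 2^{2} = 4$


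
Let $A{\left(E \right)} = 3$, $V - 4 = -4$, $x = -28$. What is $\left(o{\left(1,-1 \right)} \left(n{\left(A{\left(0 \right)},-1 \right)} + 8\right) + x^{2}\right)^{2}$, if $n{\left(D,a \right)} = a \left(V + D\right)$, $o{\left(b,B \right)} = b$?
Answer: $622521$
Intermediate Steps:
$V = 0$ ($V = 4 - 4 = 0$)
$n{\left(D,a \right)} = D a$ ($n{\left(D,a \right)} = a \left(0 + D\right) = a D = D a$)
$\left(o{\left(1,-1 \right)} \left(n{\left(A{\left(0 \right)},-1 \right)} + 8\right) + x^{2}\right)^{2} = \left(1 \left(3 \left(-1\right) + 8\right) + \left(-28\right)^{2}\right)^{2} = \left(1 \left(-3 + 8\right) + 784\right)^{2} = \left(1 \cdot 5 + 784\right)^{2} = \left(5 + 784\right)^{2} = 789^{2} = 622521$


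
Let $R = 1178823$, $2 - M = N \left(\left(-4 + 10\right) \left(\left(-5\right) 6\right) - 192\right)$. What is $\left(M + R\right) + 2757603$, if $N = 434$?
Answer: $4097876$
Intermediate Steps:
$M = 161450$ ($M = 2 - 434 \left(\left(-4 + 10\right) \left(\left(-5\right) 6\right) - 192\right) = 2 - 434 \left(6 \left(-30\right) - 192\right) = 2 - 434 \left(-180 - 192\right) = 2 - 434 \left(-372\right) = 2 - -161448 = 2 + 161448 = 161450$)
$\left(M + R\right) + 2757603 = \left(161450 + 1178823\right) + 2757603 = 1340273 + 2757603 = 4097876$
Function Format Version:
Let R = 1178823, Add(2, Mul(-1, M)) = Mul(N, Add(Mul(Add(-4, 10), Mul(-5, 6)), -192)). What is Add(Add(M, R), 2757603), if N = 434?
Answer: 4097876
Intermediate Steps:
M = 161450 (M = Add(2, Mul(-1, Mul(434, Add(Mul(Add(-4, 10), Mul(-5, 6)), -192)))) = Add(2, Mul(-1, Mul(434, Add(Mul(6, -30), -192)))) = Add(2, Mul(-1, Mul(434, Add(-180, -192)))) = Add(2, Mul(-1, Mul(434, -372))) = Add(2, Mul(-1, -161448)) = Add(2, 161448) = 161450)
Add(Add(M, R), 2757603) = Add(Add(161450, 1178823), 2757603) = Add(1340273, 2757603) = 4097876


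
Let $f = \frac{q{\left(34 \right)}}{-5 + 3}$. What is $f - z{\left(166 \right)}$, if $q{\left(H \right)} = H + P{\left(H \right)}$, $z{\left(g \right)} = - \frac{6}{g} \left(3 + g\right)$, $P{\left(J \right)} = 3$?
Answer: $- \frac{2057}{166} \approx -12.392$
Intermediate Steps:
$z{\left(g \right)} = - \frac{6 \left(3 + g\right)}{g}$
$q{\left(H \right)} = 3 + H$ ($q{\left(H \right)} = H + 3 = 3 + H$)
$f = - \frac{37}{2}$ ($f = \frac{3 + 34}{-5 + 3} = \frac{37}{-2} = 37 \left(- \frac{1}{2}\right) = - \frac{37}{2} \approx -18.5$)
$f - z{\left(166 \right)} = - \frac{37}{2} - \left(-6 - \frac{18}{166}\right) = - \frac{37}{2} - \left(-6 - \frac{9}{83}\right) = - \frac{37}{2} - - \frac{507}{83} = - \frac{37}{2} + \frac{507}{83} = - \frac{2057}{166}$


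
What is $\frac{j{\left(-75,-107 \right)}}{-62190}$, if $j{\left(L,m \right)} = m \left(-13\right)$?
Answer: $- \frac{1391}{62190} \approx -0.022367$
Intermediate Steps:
$j{\left(L,m \right)} = - 13 m$
$\frac{j{\left(-75,-107 \right)}}{-62190} = \frac{\left(-13\right) \left(-107\right)}{-62190} = 1391 \left(- \frac{1}{62190}\right) = - \frac{1391}{62190}$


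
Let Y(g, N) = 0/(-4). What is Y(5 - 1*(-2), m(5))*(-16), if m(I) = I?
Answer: 0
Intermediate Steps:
Y(g, N) = 0 (Y(g, N) = 0*(-1/4) = 0)
Y(5 - 1*(-2), m(5))*(-16) = 0*(-16) = 0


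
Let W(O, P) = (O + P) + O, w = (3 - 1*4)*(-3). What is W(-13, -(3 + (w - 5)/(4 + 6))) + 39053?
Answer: 195121/5 ≈ 39024.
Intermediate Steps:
w = 3 (w = (3 - 4)*(-3) = -1*(-3) = 3)
W(O, P) = P + 2*O
W(-13, -(3 + (w - 5)/(4 + 6))) + 39053 = (-(3 + (3 - 5)/(4 + 6)) + 2*(-13)) + 39053 = (-(3 - 2/10) - 26) + 39053 = (-(3 - 2*⅒) - 26) + 39053 = (-(3 - ⅕) - 26) + 39053 = (-1*14/5 - 26) + 39053 = (-14/5 - 26) + 39053 = -144/5 + 39053 = 195121/5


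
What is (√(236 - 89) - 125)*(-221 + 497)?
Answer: -34500 + 1932*√3 ≈ -31154.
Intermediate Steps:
(√(236 - 89) - 125)*(-221 + 497) = (√147 - 125)*276 = (7*√3 - 125)*276 = (-125 + 7*√3)*276 = -34500 + 1932*√3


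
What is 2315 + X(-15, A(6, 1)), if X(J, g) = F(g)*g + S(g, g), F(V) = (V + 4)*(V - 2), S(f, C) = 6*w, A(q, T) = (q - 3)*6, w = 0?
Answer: 8651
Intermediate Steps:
A(q, T) = -18 + 6*q (A(q, T) = (-3 + q)*6 = -18 + 6*q)
S(f, C) = 0 (S(f, C) = 6*0 = 0)
F(V) = (-2 + V)*(4 + V) (F(V) = (4 + V)*(-2 + V) = (-2 + V)*(4 + V))
X(J, g) = g*(-8 + g² + 2*g) (X(J, g) = (-8 + g² + 2*g)*g + 0 = g*(-8 + g² + 2*g) + 0 = g*(-8 + g² + 2*g))
2315 + X(-15, A(6, 1)) = 2315 + (-18 + 6*6)*(-8 + (-18 + 6*6)² + 2*(-18 + 6*6)) = 2315 + (-18 + 36)*(-8 + (-18 + 36)² + 2*(-18 + 36)) = 2315 + 18*(-8 + 18² + 2*18) = 2315 + 18*(-8 + 324 + 36) = 2315 + 18*352 = 2315 + 6336 = 8651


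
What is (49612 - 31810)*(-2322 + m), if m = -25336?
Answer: -492367716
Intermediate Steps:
(49612 - 31810)*(-2322 + m) = (49612 - 31810)*(-2322 - 25336) = 17802*(-27658) = -492367716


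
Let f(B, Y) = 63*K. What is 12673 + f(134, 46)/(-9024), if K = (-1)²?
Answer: 38120363/3008 ≈ 12673.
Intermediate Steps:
K = 1
f(B, Y) = 63 (f(B, Y) = 63*1 = 63)
12673 + f(134, 46)/(-9024) = 12673 + 63/(-9024) = 12673 + 63*(-1/9024) = 12673 - 21/3008 = 38120363/3008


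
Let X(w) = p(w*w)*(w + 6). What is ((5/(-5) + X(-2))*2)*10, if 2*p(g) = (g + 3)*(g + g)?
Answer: 2220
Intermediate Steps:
p(g) = g*(3 + g) (p(g) = ((g + 3)*(g + g))/2 = ((3 + g)*(2*g))/2 = (2*g*(3 + g))/2 = g*(3 + g))
X(w) = w**2*(3 + w**2)*(6 + w) (X(w) = ((w*w)*(3 + w*w))*(w + 6) = (w**2*(3 + w**2))*(6 + w) = w**2*(3 + w**2)*(6 + w))
((5/(-5) + X(-2))*2)*10 = ((5/(-5) + (-2)**2*(3 + (-2)**2)*(6 - 2))*2)*10 = ((5*(-1/5) + 4*(3 + 4)*4)*2)*10 = ((-1 + 4*7*4)*2)*10 = ((-1 + 112)*2)*10 = (111*2)*10 = 222*10 = 2220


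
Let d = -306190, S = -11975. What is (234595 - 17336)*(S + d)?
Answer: -69124209735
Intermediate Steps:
(234595 - 17336)*(S + d) = (234595 - 17336)*(-11975 - 306190) = 217259*(-318165) = -69124209735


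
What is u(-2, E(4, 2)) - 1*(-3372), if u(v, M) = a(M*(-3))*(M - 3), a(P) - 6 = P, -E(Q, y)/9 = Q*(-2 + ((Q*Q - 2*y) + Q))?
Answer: -766254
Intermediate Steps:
E(Q, y) = -9*Q*(-2 + Q + Q**2 - 2*y) (E(Q, y) = -9*Q*(-2 + ((Q*Q - 2*y) + Q)) = -9*Q*(-2 + ((Q**2 - 2*y) + Q)) = -9*Q*(-2 + (Q + Q**2 - 2*y)) = -9*Q*(-2 + Q + Q**2 - 2*y))
a(P) = 6 + P
u(v, M) = (-3 + M)*(6 - 3*M) (u(v, M) = (6 + M*(-3))*(M - 3) = (6 - 3*M)*(-3 + M) = (-3 + M)*(6 - 3*M))
u(-2, E(4, 2)) - 1*(-3372) = -3*(-3 + 9*4*(2 - 1*4 - 1*4**2 + 2*2))*(-2 + 9*4*(2 - 1*4 - 1*4**2 + 2*2)) - 1*(-3372) = -3*(-3 + 9*4*(2 - 4 - 1*16 + 4))*(-2 + 9*4*(2 - 4 - 1*16 + 4)) + 3372 = -3*(-3 + 9*4*(2 - 4 - 16 + 4))*(-2 + 9*4*(2 - 4 - 16 + 4)) + 3372 = -3*(-3 + 9*4*(-14))*(-2 + 9*4*(-14)) + 3372 = -3*(-3 - 504)*(-2 - 504) + 3372 = -3*(-507)*(-506) + 3372 = -769626 + 3372 = -766254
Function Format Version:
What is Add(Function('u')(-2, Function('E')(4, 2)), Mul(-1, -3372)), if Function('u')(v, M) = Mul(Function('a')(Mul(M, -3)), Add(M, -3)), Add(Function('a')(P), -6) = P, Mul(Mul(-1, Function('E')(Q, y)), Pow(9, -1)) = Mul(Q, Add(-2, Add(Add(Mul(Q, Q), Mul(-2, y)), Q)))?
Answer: -766254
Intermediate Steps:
Function('E')(Q, y) = Mul(-9, Q, Add(-2, Q, Pow(Q, 2), Mul(-2, y))) (Function('E')(Q, y) = Mul(-9, Mul(Q, Add(-2, Add(Add(Mul(Q, Q), Mul(-2, y)), Q)))) = Mul(-9, Mul(Q, Add(-2, Add(Add(Pow(Q, 2), Mul(-2, y)), Q)))) = Mul(-9, Mul(Q, Add(-2, Add(Q, Pow(Q, 2), Mul(-2, y))))) = Mul(-9, Mul(Q, Add(-2, Q, Pow(Q, 2), Mul(-2, y)))) = Mul(-9, Q, Add(-2, Q, Pow(Q, 2), Mul(-2, y))))
Function('a')(P) = Add(6, P)
Function('u')(v, M) = Mul(Add(-3, M), Add(6, Mul(-3, M))) (Function('u')(v, M) = Mul(Add(6, Mul(M, -3)), Add(M, -3)) = Mul(Add(6, Mul(-3, M)), Add(-3, M)) = Mul(Add(-3, M), Add(6, Mul(-3, M))))
Add(Function('u')(-2, Function('E')(4, 2)), Mul(-1, -3372)) = Add(Mul(-3, Add(-3, Mul(9, 4, Add(2, Mul(-1, 4), Mul(-1, Pow(4, 2)), Mul(2, 2)))), Add(-2, Mul(9, 4, Add(2, Mul(-1, 4), Mul(-1, Pow(4, 2)), Mul(2, 2))))), Mul(-1, -3372)) = Add(Mul(-3, Add(-3, Mul(9, 4, Add(2, -4, Mul(-1, 16), 4))), Add(-2, Mul(9, 4, Add(2, -4, Mul(-1, 16), 4)))), 3372) = Add(Mul(-3, Add(-3, Mul(9, 4, Add(2, -4, -16, 4))), Add(-2, Mul(9, 4, Add(2, -4, -16, 4)))), 3372) = Add(Mul(-3, Add(-3, Mul(9, 4, -14)), Add(-2, Mul(9, 4, -14))), 3372) = Add(Mul(-3, Add(-3, -504), Add(-2, -504)), 3372) = Add(Mul(-3, -507, -506), 3372) = Add(-769626, 3372) = -766254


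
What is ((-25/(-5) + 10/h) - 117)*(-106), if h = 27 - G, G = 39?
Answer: 35881/3 ≈ 11960.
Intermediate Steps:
h = -12 (h = 27 - 1*39 = 27 - 39 = -12)
((-25/(-5) + 10/h) - 117)*(-106) = ((-25/(-5) + 10/(-12)) - 117)*(-106) = ((-25*(-1/5) + 10*(-1/12)) - 117)*(-106) = ((5 - 5/6) - 117)*(-106) = (25/6 - 117)*(-106) = -677/6*(-106) = 35881/3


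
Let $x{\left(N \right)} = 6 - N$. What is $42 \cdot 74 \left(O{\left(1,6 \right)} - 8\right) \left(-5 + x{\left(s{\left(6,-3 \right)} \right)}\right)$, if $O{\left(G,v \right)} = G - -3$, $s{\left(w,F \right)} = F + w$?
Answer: $24864$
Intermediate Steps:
$O{\left(G,v \right)} = 3 + G$ ($O{\left(G,v \right)} = G + 3 = 3 + G$)
$42 \cdot 74 \left(O{\left(1,6 \right)} - 8\right) \left(-5 + x{\left(s{\left(6,-3 \right)} \right)}\right) = 42 \cdot 74 \left(\left(3 + 1\right) - 8\right) \left(-5 + \left(6 - \left(-3 + 6\right)\right)\right) = 3108 \left(4 - 8\right) \left(-5 + \left(6 - 3\right)\right) = 3108 \left(- 4 \left(-5 + \left(6 - 3\right)\right)\right) = 3108 \left(- 4 \left(-5 + 3\right)\right) = 3108 \left(\left(-4\right) \left(-2\right)\right) = 3108 \cdot 8 = 24864$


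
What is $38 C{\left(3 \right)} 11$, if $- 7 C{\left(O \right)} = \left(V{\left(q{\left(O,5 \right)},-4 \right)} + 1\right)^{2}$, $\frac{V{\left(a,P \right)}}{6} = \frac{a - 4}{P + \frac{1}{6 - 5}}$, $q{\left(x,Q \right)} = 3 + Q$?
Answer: $-2926$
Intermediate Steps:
$V{\left(a,P \right)} = \frac{6 \left(-4 + a\right)}{1 + P}$ ($V{\left(a,P \right)} = 6 \frac{a - 4}{P + \frac{1}{6 - 5}} = 6 \frac{-4 + a}{P + 1^{-1}} = 6 \frac{-4 + a}{P + 1} = 6 \frac{-4 + a}{1 + P} = \frac{6 \left(-4 + a\right)}{1 + P}$)
$C{\left(O \right)} = -7$ ($C{\left(O \right)} = - \frac{\left(\frac{6 \left(-4 + \left(3 + 5\right)\right)}{1 - 4} + 1\right)^{2}}{7} = - \frac{\left(\frac{6 \left(-4 + 8\right)}{-3} + 1\right)^{2}}{7} = - \frac{\left(6 \left(- \frac{1}{3}\right) 4 + 1\right)^{2}}{7} = - \frac{\left(-8 + 1\right)^{2}}{7} = - \frac{\left(-7\right)^{2}}{7} = \left(- \frac{1}{7}\right) 49 = -7$)
$38 C{\left(3 \right)} 11 = 38 \left(-7\right) 11 = \left(-266\right) 11 = -2926$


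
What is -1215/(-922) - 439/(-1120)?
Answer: 882779/516320 ≈ 1.7098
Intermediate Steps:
-1215/(-922) - 439/(-1120) = -1215*(-1/922) - 439*(-1/1120) = 1215/922 + 439/1120 = 882779/516320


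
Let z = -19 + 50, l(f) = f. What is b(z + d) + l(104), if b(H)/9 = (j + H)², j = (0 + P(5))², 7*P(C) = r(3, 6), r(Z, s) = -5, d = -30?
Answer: 298988/2401 ≈ 124.53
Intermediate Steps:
P(C) = -5/7 (P(C) = (⅐)*(-5) = -5/7)
z = 31
j = 25/49 (j = (0 - 5/7)² = (-5/7)² = 25/49 ≈ 0.51020)
b(H) = 9*(25/49 + H)²
b(z + d) + l(104) = 9*(25 + 49*(31 - 30))²/2401 + 104 = 9*(25 + 49*1)²/2401 + 104 = 9*(25 + 49)²/2401 + 104 = (9/2401)*74² + 104 = (9/2401)*5476 + 104 = 49284/2401 + 104 = 298988/2401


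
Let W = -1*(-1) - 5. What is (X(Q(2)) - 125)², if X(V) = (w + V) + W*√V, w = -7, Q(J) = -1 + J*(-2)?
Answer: 18689 + 1096*I*√5 ≈ 18689.0 + 2450.7*I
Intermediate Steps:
Q(J) = -1 - 2*J
W = -4 (W = 1 - 5 = -4)
X(V) = -7 + V - 4*√V (X(V) = (-7 + V) - 4*√V = -7 + V - 4*√V)
(X(Q(2)) - 125)² = ((-7 + (-1 - 2*2) - 4*√(-1 - 2*2)) - 125)² = ((-7 + (-1 - 4) - 4*√(-1 - 4)) - 125)² = ((-7 - 5 - 4*I*√5) - 125)² = ((-12 - 4*I*√5) - 125)² = (-137 - 4*I*√5)²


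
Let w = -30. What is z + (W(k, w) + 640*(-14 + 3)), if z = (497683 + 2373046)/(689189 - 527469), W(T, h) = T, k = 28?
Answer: -1131109911/161720 ≈ -6994.3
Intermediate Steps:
z = 2870729/161720 ≈ 17.751
z + (W(k, w) + 640*(-14 + 3)) = 2870729/161720 + (28 + 640*(-14 + 3)) = 2870729/161720 + (28 + 640*(-11)) = 2870729/161720 + (28 - 7040) = 2870729/161720 - 7012 = -1131109911/161720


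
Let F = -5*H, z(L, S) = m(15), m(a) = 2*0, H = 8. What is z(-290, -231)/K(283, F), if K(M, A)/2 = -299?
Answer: 0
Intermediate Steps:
m(a) = 0
z(L, S) = 0
F = -40 (F = -5*8 = -40)
K(M, A) = -598 (K(M, A) = 2*(-299) = -598)
z(-290, -231)/K(283, F) = 0/(-598) = 0*(-1/598) = 0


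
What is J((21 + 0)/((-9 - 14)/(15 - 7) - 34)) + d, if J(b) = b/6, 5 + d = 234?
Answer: 67527/295 ≈ 228.91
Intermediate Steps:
d = 229 (d = -5 + 234 = 229)
J(b) = b/6 (J(b) = b*(⅙) = b/6)
J((21 + 0)/((-9 - 14)/(15 - 7) - 34)) + d = ((21 + 0)/((-9 - 14)/(15 - 7) - 34))/6 + 229 = (21/(-23/8 - 34))/6 + 229 = (21/(-295/8))/6 + 229 = (21*(-8/295))/6 + 229 = (⅙)*(-168/295) + 229 = -28/295 + 229 = 67527/295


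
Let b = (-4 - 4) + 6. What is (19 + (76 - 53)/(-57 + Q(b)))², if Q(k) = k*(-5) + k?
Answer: 824464/2401 ≈ 343.38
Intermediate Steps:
b = -2 (b = -8 + 6 = -2)
Q(k) = -4*k (Q(k) = -5*k + k = -4*k)
(19 + (76 - 53)/(-57 + Q(b)))² = (19 + (76 - 53)/(-57 - 4*(-2)))² = (19 + 23/(-57 + 8))² = (19 + 23/(-49))² = (19 + 23*(-1/49))² = (19 - 23/49)² = (908/49)² = 824464/2401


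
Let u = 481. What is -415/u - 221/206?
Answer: -191791/99086 ≈ -1.9356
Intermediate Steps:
-415/u - 221/206 = -415/481 - 221/206 = -191791/99086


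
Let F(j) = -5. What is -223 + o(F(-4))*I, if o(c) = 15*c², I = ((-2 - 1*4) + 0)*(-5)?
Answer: 11027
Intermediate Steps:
I = 30 (I = ((-2 - 4) + 0)*(-5) = (-6 + 0)*(-5) = -6*(-5) = 30)
-223 + o(F(-4))*I = -223 + (15*(-5)²)*30 = -223 + (15*25)*30 = -223 + 375*30 = -223 + 11250 = 11027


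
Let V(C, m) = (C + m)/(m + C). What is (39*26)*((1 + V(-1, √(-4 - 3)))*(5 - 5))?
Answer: 0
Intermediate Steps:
V(C, m) = 1 (V(C, m) = (C + m)/(C + m) = 1)
(39*26)*((1 + V(-1, √(-4 - 3)))*(5 - 5)) = (39*26)*((1 + 1)*(5 - 5)) = 1014*(2*0) = 1014*0 = 0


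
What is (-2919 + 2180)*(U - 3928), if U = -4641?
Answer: 6332491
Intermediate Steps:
(-2919 + 2180)*(U - 3928) = (-2919 + 2180)*(-4641 - 3928) = -739*(-8569) = 6332491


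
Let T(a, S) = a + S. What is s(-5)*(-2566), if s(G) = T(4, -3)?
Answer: -2566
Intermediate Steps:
T(a, S) = S + a
s(G) = 1 (s(G) = -3 + 4 = 1)
s(-5)*(-2566) = 1*(-2566) = -2566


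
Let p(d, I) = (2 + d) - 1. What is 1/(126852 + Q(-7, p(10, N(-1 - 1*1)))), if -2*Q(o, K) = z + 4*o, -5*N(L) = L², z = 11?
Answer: 2/253721 ≈ 7.8827e-6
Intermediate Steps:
N(L) = -L²/5
p(d, I) = 1 + d
Q(o, K) = -11/2 - 2*o (Q(o, K) = -(11 + 4*o)/2 = -11/2 - 2*o)
1/(126852 + Q(-7, p(10, N(-1 - 1*1)))) = 1/(126852 + (-11/2 - 2*(-7))) = 1/(126852 + (-11/2 + 14)) = 1/(126852 + 17/2) = 1/(253721/2) = 2/253721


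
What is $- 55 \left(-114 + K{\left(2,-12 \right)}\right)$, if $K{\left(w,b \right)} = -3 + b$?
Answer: $7095$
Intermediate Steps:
$- 55 \left(-114 + K{\left(2,-12 \right)}\right) = - 55 \left(-114 - 15\right) = \left(-55\right) \left(-129\right) = 7095$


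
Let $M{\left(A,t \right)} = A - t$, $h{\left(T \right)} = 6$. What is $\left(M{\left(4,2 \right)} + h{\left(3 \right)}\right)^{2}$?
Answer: $64$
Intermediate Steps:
$\left(M{\left(4,2 \right)} + h{\left(3 \right)}\right)^{2} = \left(\left(4 - 2\right) + 6\right)^{2} = \left(2 + 6\right)^{2} = 8^{2} = 64$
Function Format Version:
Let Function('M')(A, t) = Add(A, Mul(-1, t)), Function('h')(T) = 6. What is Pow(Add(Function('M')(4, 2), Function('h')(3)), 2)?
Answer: 64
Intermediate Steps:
Pow(Add(Function('M')(4, 2), Function('h')(3)), 2) = Pow(Add(Add(4, Mul(-1, 2)), 6), 2) = Pow(Add(Add(4, -2), 6), 2) = Pow(Add(2, 6), 2) = Pow(8, 2) = 64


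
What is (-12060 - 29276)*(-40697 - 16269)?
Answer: 2354746576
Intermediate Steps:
(-12060 - 29276)*(-40697 - 16269) = -41336*(-56966) = 2354746576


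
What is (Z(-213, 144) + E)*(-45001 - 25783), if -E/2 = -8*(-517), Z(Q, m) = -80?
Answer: 591187968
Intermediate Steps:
E = -8272 (E = -(-16)*(-517) = -2*4136 = -8272)
(Z(-213, 144) + E)*(-45001 - 25783) = (-80 - 8272)*(-45001 - 25783) = -8352*(-70784) = 591187968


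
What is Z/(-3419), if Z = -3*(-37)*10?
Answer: -1110/3419 ≈ -0.32466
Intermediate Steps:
Z = 1110 (Z = 111*10 = 1110)
Z/(-3419) = 1110/(-3419) = 1110*(-1/3419) = -1110/3419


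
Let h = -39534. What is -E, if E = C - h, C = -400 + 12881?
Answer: -52015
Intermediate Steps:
C = 12481
E = 52015 (E = 12481 - 1*(-39534) = 12481 + 39534 = 52015)
-E = -1*52015 = -52015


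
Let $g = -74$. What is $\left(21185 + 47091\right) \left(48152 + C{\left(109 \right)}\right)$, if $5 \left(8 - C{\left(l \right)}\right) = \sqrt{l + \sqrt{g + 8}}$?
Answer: $3288172160 - \frac{68276 \sqrt{109 + i \sqrt{66}}}{5} \approx 3.288 \cdot 10^{9} - 5309.2 i$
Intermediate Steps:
$C{\left(l \right)} = 8 - \frac{\sqrt{l + i \sqrt{66}}}{5}$ ($C{\left(l \right)} = 8 - \frac{\sqrt{l + \sqrt{-74 + 8}}}{5} = 8 - \frac{\sqrt{l + \sqrt{-66}}}{5} = 8 - \frac{\sqrt{l + i \sqrt{66}}}{5}$)
$\left(21185 + 47091\right) \left(48152 + C{\left(109 \right)}\right) = \left(21185 + 47091\right) \left(48152 + \left(8 - \frac{\sqrt{109 + i \sqrt{66}}}{5}\right)\right) = 68276 \left(48160 - \frac{\sqrt{109 + i \sqrt{66}}}{5}\right) = 3288172160 - \frac{68276 \sqrt{109 + i \sqrt{66}}}{5}$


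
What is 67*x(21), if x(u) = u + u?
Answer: 2814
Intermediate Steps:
x(u) = 2*u
67*x(21) = 67*(2*21) = 67*42 = 2814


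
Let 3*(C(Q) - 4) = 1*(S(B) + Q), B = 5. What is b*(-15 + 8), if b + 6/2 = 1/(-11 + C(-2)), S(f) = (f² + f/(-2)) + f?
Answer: 49/3 ≈ 16.333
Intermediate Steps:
S(f) = f² + f/2 (S(f) = (f² - f/2) + f = f² + f/2)
C(Q) = 79/6 + Q/3 (C(Q) = 4 + (1*(5*(½ + 5) + Q))/3 = 4 + (1*(5*(11/2) + Q))/3 = 4 + (1*(55/2 + Q))/3 = 4 + (55/2 + Q)/3 = 4 + (55/6 + Q/3) = 79/6 + Q/3)
b = -7/3 (b = -3 + 1/(-11 + (79/6 + (⅓)*(-2))) = -3 + 1/(-11 + (79/6 - ⅔)) = -3 + 1/(-11 + 25/2) = -3 + 1/(3/2) = -3 + ⅔ = -7/3 ≈ -2.3333)
b*(-15 + 8) = -7*(-15 + 8)/3 = -7/3*(-7) = 49/3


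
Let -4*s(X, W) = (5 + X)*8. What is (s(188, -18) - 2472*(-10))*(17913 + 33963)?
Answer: 1262350584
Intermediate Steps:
s(X, W) = -10 - 2*X (s(X, W) = -(5 + X)*8/4 = -(40 + 8*X)/4 = -10 - 2*X)
(s(188, -18) - 2472*(-10))*(17913 + 33963) = ((-10 - 2*188) - 2472*(-10))*(17913 + 33963) = ((-10 - 376) + 24720)*51876 = (-386 + 24720)*51876 = 24334*51876 = 1262350584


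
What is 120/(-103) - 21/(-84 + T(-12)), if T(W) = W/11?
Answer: -29509/32136 ≈ -0.91825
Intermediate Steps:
T(W) = W/11 (T(W) = W*(1/11) = W/11)
120/(-103) - 21/(-84 + T(-12)) = 120/(-103) - 21/(-84 + (1/11)*(-12)) = 120*(-1/103) - 21/(-84 - 12/11) = -120/103 - 21/(-936/11) = -120/103 - 21*(-11/936) = -120/103 + 77/312 = -29509/32136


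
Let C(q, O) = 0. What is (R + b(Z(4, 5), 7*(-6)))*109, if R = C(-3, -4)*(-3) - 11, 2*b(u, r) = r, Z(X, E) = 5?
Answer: -3488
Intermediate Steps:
b(u, r) = r/2
R = -11 (R = 0*(-3) - 11 = 0 - 11 = -11)
(R + b(Z(4, 5), 7*(-6)))*109 = (-11 + (7*(-6))/2)*109 = (-11 + (1/2)*(-42))*109 = (-11 - 21)*109 = -32*109 = -3488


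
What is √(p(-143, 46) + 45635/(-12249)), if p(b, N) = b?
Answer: I*√2446046362/4083 ≈ 12.113*I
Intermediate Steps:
√(p(-143, 46) + 45635/(-12249)) = √(-143 + 45635/(-12249)) = √(-143 + 45635*(-1/12249)) = √(-143 - 45635/12249) = √(-1797242/12249) = I*√2446046362/4083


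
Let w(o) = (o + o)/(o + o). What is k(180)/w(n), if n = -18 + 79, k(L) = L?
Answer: 180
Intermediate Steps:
n = 61
w(o) = 1 (w(o) = (2*o)/((2*o)) = (2*o)*(1/(2*o)) = 1)
k(180)/w(n) = 180/1 = 180*1 = 180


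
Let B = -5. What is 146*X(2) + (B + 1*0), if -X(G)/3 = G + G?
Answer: -1757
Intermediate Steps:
X(G) = -6*G (X(G) = -3*(G + G) = -6*G)
146*X(2) + (B + 1*0) = 146*(-6*2) + (-5 + 1*0) = 146*(-12) + (-5 + 0) = -1752 - 5 = -1757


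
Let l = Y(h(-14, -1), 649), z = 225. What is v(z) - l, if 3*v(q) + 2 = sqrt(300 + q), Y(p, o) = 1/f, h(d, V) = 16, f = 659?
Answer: -1321/1977 + 5*sqrt(21)/3 ≈ 6.9694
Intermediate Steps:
Y(p, o) = 1/659
l = 1/659 ≈ 0.0015175
v(q) = -2/3 + sqrt(300 + q)/3
v(z) - l = (-2/3 + sqrt(300 + 225)/3) - 1*1/659 = (-2/3 + sqrt(525)/3) - 1/659 = (-2/3 + (5*sqrt(21))/3) - 1/659 = (-2/3 + 5*sqrt(21)/3) - 1/659 = -1321/1977 + 5*sqrt(21)/3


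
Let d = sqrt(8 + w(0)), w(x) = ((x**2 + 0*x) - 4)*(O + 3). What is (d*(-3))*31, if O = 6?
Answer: -186*I*sqrt(7) ≈ -492.11*I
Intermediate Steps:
w(x) = -36 + 9*x**2 (w(x) = ((x**2 + 0*x) - 4)*(6 + 3) = ((x**2 + 0) - 4)*9 = (x**2 - 4)*9 = (-4 + x**2)*9 = -36 + 9*x**2)
d = 2*I*sqrt(7) (d = sqrt(8 + (-36 + 9*0**2)) = sqrt(8 + (-36 + 9*0)) = sqrt(8 + (-36 + 0)) = sqrt(8 - 36) = sqrt(-28) = 2*I*sqrt(7) ≈ 5.2915*I)
(d*(-3))*31 = ((2*I*sqrt(7))*(-3))*31 = -6*I*sqrt(7)*31 = -186*I*sqrt(7)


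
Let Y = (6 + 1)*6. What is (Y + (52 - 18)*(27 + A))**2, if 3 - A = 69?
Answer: 1648656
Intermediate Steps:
A = -66 (A = 3 - 1*69 = 3 - 69 = -66)
Y = 42 (Y = 7*6 = 42)
(Y + (52 - 18)*(27 + A))**2 = (42 + (52 - 18)*(27 - 66))**2 = (42 + 34*(-39))**2 = (42 - 1326)**2 = (-1284)**2 = 1648656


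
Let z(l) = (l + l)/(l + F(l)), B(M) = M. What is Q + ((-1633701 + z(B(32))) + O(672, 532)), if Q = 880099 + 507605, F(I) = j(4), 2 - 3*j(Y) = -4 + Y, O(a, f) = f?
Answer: -12027689/49 ≈ -2.4546e+5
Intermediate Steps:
j(Y) = 2 - Y/3 (j(Y) = ⅔ - (-4 + Y)/3 = ⅔ + (4/3 - Y/3) = 2 - Y/3)
F(I) = ⅔ (F(I) = 2 - ⅓*4 = 2 - 4/3 = ⅔)
z(l) = 2*l/(⅔ + l) (z(l) = (l + l)/(l + ⅔) = (2*l)/(⅔ + l) = 2*l/(⅔ + l))
Q = 1387704
Q + ((-1633701 + z(B(32))) + O(672, 532)) = 1387704 + ((-1633701 + 6*32/(2 + 3*32)) + 532) = 1387704 + ((-1633701 + 6*32/(2 + 96)) + 532) = 1387704 + ((-1633701 + 6*32/98) + 532) = 1387704 + ((-1633701 + 6*32*(1/98)) + 532) = 1387704 + ((-1633701 + 96/49) + 532) = 1387704 + (-80051253/49 + 532) = 1387704 - 80025185/49 = -12027689/49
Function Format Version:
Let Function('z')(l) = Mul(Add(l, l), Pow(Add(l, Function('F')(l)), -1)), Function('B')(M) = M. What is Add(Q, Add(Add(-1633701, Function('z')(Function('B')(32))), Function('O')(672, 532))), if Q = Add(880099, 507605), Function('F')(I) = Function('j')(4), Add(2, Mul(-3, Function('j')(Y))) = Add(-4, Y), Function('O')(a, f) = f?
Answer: Rational(-12027689, 49) ≈ -2.4546e+5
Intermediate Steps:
Function('j')(Y) = Add(2, Mul(Rational(-1, 3), Y)) (Function('j')(Y) = Add(Rational(2, 3), Mul(Rational(-1, 3), Add(-4, Y))) = Add(Rational(2, 3), Add(Rational(4, 3), Mul(Rational(-1, 3), Y))) = Add(2, Mul(Rational(-1, 3), Y)))
Function('F')(I) = Rational(2, 3) (Function('F')(I) = Add(2, Mul(Rational(-1, 3), 4)) = Add(2, Rational(-4, 3)) = Rational(2, 3))
Function('z')(l) = Mul(2, l, Pow(Add(Rational(2, 3), l), -1)) (Function('z')(l) = Mul(Add(l, l), Pow(Add(l, Rational(2, 3)), -1)) = Mul(Mul(2, l), Pow(Add(Rational(2, 3), l), -1)) = Mul(2, l, Pow(Add(Rational(2, 3), l), -1)))
Q = 1387704
Add(Q, Add(Add(-1633701, Function('z')(Function('B')(32))), Function('O')(672, 532))) = Add(1387704, Add(Add(-1633701, Mul(6, 32, Pow(Add(2, Mul(3, 32)), -1))), 532)) = Add(1387704, Add(Add(-1633701, Mul(6, 32, Pow(Add(2, 96), -1))), 532)) = Add(1387704, Add(Add(-1633701, Mul(6, 32, Pow(98, -1))), 532)) = Add(1387704, Add(Add(-1633701, Mul(6, 32, Rational(1, 98))), 532)) = Add(1387704, Add(Add(-1633701, Rational(96, 49)), 532)) = Add(1387704, Add(Rational(-80051253, 49), 532)) = Add(1387704, Rational(-80025185, 49)) = Rational(-12027689, 49)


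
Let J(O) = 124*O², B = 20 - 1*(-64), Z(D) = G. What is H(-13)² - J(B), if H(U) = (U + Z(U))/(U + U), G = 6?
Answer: -591462095/676 ≈ -8.7494e+5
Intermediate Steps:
Z(D) = 6
H(U) = (6 + U)/(2*U) (H(U) = (U + 6)/(U + U) = (6 + U)/((2*U)) = (6 + U)*(1/(2*U)) = (6 + U)/(2*U))
B = 84 (B = 20 + 64 = 84)
H(-13)² - J(B) = ((½)*(6 - 13)/(-13))² - 124*84² = ((½)*(-1/13)*(-7))² - 124*7056 = (7/26)² - 1*874944 = 49/676 - 874944 = -591462095/676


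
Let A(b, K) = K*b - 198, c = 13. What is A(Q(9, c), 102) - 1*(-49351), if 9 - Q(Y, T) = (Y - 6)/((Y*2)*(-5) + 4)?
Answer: 2153206/43 ≈ 50075.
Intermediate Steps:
Q(Y, T) = 9 - (-6 + Y)/(4 - 10*Y) (Q(Y, T) = 9 - (Y - 6)/((Y*2)*(-5) + 4) = 9 - (-6 + Y)/((2*Y)*(-5) + 4) = 9 - (-6 + Y)/(-10*Y + 4) = 9 - (-6 + Y)/(4 - 10*Y))
A(b, K) = -198 + K*b
A(Q(9, c), 102) - 1*(-49351) = (-198 + 102*(7*(-6 + 13*9)/(2*(-2 + 5*9)))) - 1*(-49351) = (-198 + 102*(7*(-6 + 117)/(2*(-2 + 45)))) + 49351 = (-198 + 102*((7/2)*111/43)) + 49351 = (-198 + 102*((7/2)*(1/43)*111)) + 49351 = (-198 + 102*(777/86)) + 49351 = (-198 + 39627/43) + 49351 = 31113/43 + 49351 = 2153206/43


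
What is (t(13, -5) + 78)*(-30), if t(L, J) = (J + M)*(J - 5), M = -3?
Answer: -4740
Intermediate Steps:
t(L, J) = (-5 + J)*(-3 + J) (t(L, J) = (J - 3)*(J - 5) = (-3 + J)*(-5 + J) = (-5 + J)*(-3 + J))
(t(13, -5) + 78)*(-30) = ((15 + (-5)**2 - 8*(-5)) + 78)*(-30) = ((15 + 25 + 40) + 78)*(-30) = (80 + 78)*(-30) = 158*(-30) = -4740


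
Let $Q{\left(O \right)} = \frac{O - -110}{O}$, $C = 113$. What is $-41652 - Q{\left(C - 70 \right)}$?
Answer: $- \frac{1791189}{43} \approx -41656.0$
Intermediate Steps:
$Q{\left(O \right)} = \frac{110 + O}{O}$ ($Q{\left(O \right)} = \frac{O + 110}{O} = \frac{110 + O}{O}$)
$-41652 - Q{\left(C - 70 \right)} = -41652 - \frac{110 + \left(113 - 70\right)}{113 - 70} = -41652 - \frac{110 + 43}{43} = -41652 - \frac{1}{43} \cdot 153 = -41652 - \frac{153}{43} = - \frac{1791189}{43}$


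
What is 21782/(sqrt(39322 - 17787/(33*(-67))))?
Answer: 21782*sqrt(176552571)/2635113 ≈ 109.83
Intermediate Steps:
21782/(sqrt(39322 - 17787/(33*(-67)))) = 21782/(sqrt(39322 - 17787/(-2211))) = 21782/(sqrt(39322 - 17787*(-1/2211))) = 21782/(sqrt(39322 + 539/67)) = 21782/(sqrt(2635113/67)) = 21782/((sqrt(176552571)/67)) = 21782*(sqrt(176552571)/2635113) = 21782*sqrt(176552571)/2635113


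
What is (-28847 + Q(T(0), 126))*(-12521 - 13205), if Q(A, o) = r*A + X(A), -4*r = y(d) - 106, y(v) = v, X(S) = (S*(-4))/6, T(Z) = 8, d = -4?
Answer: 2209786222/3 ≈ 7.3659e+8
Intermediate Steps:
X(S) = -2*S/3 (X(S) = -4*S*(1/6) = -2*S/3)
r = 55/2 (r = -(-4 - 106)/4 = -1/4*(-110) = 55/2 ≈ 27.500)
Q(A, o) = 161*A/6 (Q(A, o) = 55*A/2 - 2*A/3 = 161*A/6)
(-28847 + Q(T(0), 126))*(-12521 - 13205) = (-28847 + (161/6)*8)*(-12521 - 13205) = (-28847 + 644/3)*(-25726) = -85897/3*(-25726) = 2209786222/3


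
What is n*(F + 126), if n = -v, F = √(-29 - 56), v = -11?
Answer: 1386 + 11*I*√85 ≈ 1386.0 + 101.42*I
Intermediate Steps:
F = I*√85 (F = √(-85) = I*√85 ≈ 9.2195*I)
n = 11 (n = -1*(-11) = 11)
n*(F + 126) = 11*(I*√85 + 126) = 11*(126 + I*√85) = 1386 + 11*I*√85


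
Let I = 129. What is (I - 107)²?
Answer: 484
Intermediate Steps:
(I - 107)² = (129 - 107)² = 22² = 484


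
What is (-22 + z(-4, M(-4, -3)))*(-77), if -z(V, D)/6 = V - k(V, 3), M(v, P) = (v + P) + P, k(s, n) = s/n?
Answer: 462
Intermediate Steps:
M(v, P) = v + 2*P (M(v, P) = (P + v) + P = v + 2*P)
z(V, D) = -4*V (z(V, D) = -6*(V - V/3) = -4*V)
(-22 + z(-4, M(-4, -3)))*(-77) = (-22 - 4*(-4))*(-77) = (-22 + 16)*(-77) = -6*(-77) = 462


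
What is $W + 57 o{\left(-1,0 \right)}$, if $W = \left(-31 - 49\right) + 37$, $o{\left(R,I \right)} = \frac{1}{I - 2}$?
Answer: $- \frac{143}{2} \approx -71.5$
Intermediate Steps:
$o{\left(R,I \right)} = \frac{1}{-2 + I}$
$W = -43$ ($W = -80 + 37 = -43$)
$W + 57 o{\left(-1,0 \right)} = -43 + \frac{57}{-2 + 0} = -43 + \frac{57}{-2} = -43 + 57 \left(- \frac{1}{2}\right) = -43 - \frac{57}{2} = - \frac{143}{2}$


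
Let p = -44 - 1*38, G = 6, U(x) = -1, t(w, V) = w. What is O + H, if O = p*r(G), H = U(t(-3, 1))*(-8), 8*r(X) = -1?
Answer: 73/4 ≈ 18.250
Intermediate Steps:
r(X) = -⅛ (r(X) = (⅛)*(-1) = -⅛)
p = -82 (p = -44 - 38 = -82)
H = 8 (H = -1*(-8) = 8)
O = 41/4 (O = -82*(-⅛) = 41/4 ≈ 10.250)
O + H = 41/4 + 8 = 73/4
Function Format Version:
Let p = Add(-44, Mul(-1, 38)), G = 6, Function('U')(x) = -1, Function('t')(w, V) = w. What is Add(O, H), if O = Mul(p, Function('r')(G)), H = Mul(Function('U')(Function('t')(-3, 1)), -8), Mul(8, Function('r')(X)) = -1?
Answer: Rational(73, 4) ≈ 18.250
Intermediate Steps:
Function('r')(X) = Rational(-1, 8) (Function('r')(X) = Mul(Rational(1, 8), -1) = Rational(-1, 8))
p = -82 (p = Add(-44, -38) = -82)
H = 8 (H = Mul(-1, -8) = 8)
O = Rational(41, 4) (O = Mul(-82, Rational(-1, 8)) = Rational(41, 4) ≈ 10.250)
Add(O, H) = Add(Rational(41, 4), 8) = Rational(73, 4)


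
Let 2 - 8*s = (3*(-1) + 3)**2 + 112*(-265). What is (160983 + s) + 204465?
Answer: 1476633/4 ≈ 3.6916e+5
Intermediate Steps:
s = 14841/4 (s = 1/4 - ((3*(-1) + 3)**2 + 112*(-265))/8 = 1/4 - ((-3 + 3)**2 - 29680)/8 = 1/4 - (0**2 - 29680)/8 = 1/4 - (0 - 29680)/8 = 1/4 - 1/8*(-29680) = 1/4 + 3710 = 14841/4 ≈ 3710.3)
(160983 + s) + 204465 = (160983 + 14841/4) + 204465 = 658773/4 + 204465 = 1476633/4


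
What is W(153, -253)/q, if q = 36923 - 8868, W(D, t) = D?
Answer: 153/28055 ≈ 0.0054536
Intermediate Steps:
q = 28055
W(153, -253)/q = 153/28055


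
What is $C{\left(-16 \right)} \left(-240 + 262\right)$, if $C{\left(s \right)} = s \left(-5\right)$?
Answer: $1760$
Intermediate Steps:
$C{\left(s \right)} = - 5 s$
$C{\left(-16 \right)} \left(-240 + 262\right) = \left(-5\right) \left(-16\right) \left(-240 + 262\right) = 80 \cdot 22 = 1760$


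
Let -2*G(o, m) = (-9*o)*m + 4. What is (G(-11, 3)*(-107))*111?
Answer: 3574977/2 ≈ 1.7875e+6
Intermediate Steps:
G(o, m) = -2 + 9*m*o/2 (G(o, m) = -((-9*o)*m + 4)/2 = -(-9*m*o + 4)/2 = -(4 - 9*m*o)/2 = -2 + 9*m*o/2)
(G(-11, 3)*(-107))*111 = ((-2 + (9/2)*3*(-11))*(-107))*111 = ((-2 - 297/2)*(-107))*111 = -301/2*(-107)*111 = (32207/2)*111 = 3574977/2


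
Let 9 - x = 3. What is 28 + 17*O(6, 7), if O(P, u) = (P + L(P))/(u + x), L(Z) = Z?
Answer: 568/13 ≈ 43.692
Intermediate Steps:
x = 6 (x = 9 - 1*3 = 9 - 3 = 6)
O(P, u) = 2*P/(6 + u) (O(P, u) = (P + P)/(u + 6) = (2*P)/(6 + u) = 2*P/(6 + u))
28 + 17*O(6, 7) = 28 + 17*(2*6/(6 + 7)) = 28 + 17*(2*6/13) = 28 + 17*(2*6*(1/13)) = 28 + 17*(12/13) = 28 + 204/13 = 568/13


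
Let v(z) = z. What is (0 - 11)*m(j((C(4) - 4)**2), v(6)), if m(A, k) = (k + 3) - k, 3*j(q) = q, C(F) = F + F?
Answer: -33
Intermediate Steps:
C(F) = 2*F
j(q) = q/3
m(A, k) = 3 (m(A, k) = (3 + k) - k = 3)
(0 - 11)*m(j((C(4) - 4)**2), v(6)) = (0 - 11)*3 = -11*3 = -33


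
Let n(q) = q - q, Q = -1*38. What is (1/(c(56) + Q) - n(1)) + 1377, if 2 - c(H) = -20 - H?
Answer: 55081/40 ≈ 1377.0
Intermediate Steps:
c(H) = 22 + H (c(H) = 2 - (-20 - H) = 2 + (20 + H) = 22 + H)
Q = -38
n(q) = 0
(1/(c(56) + Q) - n(1)) + 1377 = (1/((22 + 56) - 38) - 1*0) + 1377 = (1/(78 - 38) + 0) + 1377 = (1/40 + 0) + 1377 = 1/40 + 1377 = 55081/40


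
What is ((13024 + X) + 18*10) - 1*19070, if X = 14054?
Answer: 8188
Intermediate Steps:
((13024 + X) + 18*10) - 1*19070 = ((13024 + 14054) + 18*10) - 1*19070 = (27078 + 180) - 19070 = 27258 - 19070 = 8188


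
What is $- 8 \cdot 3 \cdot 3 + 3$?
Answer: $-69$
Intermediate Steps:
$- 8 \cdot 3 \cdot 3 + 3 = \left(-8\right) 9 + 3 = -72 + 3 = -69$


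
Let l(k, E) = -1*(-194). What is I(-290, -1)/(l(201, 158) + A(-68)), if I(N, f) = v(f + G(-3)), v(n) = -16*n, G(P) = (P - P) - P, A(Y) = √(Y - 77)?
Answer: -6208/37781 + 32*I*√145/37781 ≈ -0.16432 + 0.010199*I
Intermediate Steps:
A(Y) = √(-77 + Y)
G(P) = -P (G(P) = 0 - P = -P)
l(k, E) = 194
I(N, f) = -48 - 16*f (I(N, f) = -16*(f - 1*(-3)) = -16*(f + 3) = -16*(3 + f) = -48 - 16*f)
I(-290, -1)/(l(201, 158) + A(-68)) = (-48 - 16*(-1))/(194 + √(-77 - 68)) = (-48 + 16)/(194 + √(-145)) = -32/(194 + I*√145)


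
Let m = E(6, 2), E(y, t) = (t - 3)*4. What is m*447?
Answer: -1788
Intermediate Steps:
E(y, t) = -12 + 4*t (E(y, t) = (-3 + t)*4 = -12 + 4*t)
m = -4 (m = -12 + 4*2 = -12 + 8 = -4)
m*447 = -4*447 = -1788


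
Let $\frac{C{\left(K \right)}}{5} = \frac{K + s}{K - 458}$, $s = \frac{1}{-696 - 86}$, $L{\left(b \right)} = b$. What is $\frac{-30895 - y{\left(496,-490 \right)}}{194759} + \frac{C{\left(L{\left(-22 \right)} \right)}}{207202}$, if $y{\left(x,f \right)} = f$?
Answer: $- \frac{157649502750575}{1009829864853632} \approx -0.15611$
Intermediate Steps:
$s = - \frac{1}{782}$ ($s = \frac{1}{-782} = - \frac{1}{782} \approx -0.0012788$)
$C{\left(K \right)} = \frac{5 \left(- \frac{1}{782} + K\right)}{-458 + K}$ ($C{\left(K \right)} = 5 \frac{K - \frac{1}{782}}{K - 458} = 5 \frac{- \frac{1}{782} + K}{-458 + K} = \frac{5 \left(- \frac{1}{782} + K\right)}{-458 + K}$)
$\frac{-30895 - y{\left(496,-490 \right)}}{194759} + \frac{C{\left(L{\left(-22 \right)} \right)}}{207202} = \frac{-30895 - -490}{194759} + \frac{\frac{5}{782} \frac{1}{-458 - 22} \left(-1 + 782 \left(-22\right)\right)}{207202} = \left(-30895 + 490\right) \frac{1}{194759} + \frac{5 \left(-1 - 17204\right)}{782 \left(-480\right)} \frac{1}{207202} = \left(-30405\right) \frac{1}{194759} + \frac{5}{782} \left(- \frac{1}{480}\right) \left(-17205\right) \frac{1}{207202} = - \frac{30405}{194759} + \frac{5735}{25024} \cdot \frac{1}{207202} = - \frac{30405}{194759} + \frac{5735}{5185022848} = - \frac{157649502750575}{1009829864853632}$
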